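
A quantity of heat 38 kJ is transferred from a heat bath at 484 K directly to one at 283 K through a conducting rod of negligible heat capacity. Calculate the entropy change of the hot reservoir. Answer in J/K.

The hot reservoir loses heat Q, so ΔS_hot = −Q/T_H = −38000/484 = -78.5 J/K.

ΔS_hot = -78.5 J/K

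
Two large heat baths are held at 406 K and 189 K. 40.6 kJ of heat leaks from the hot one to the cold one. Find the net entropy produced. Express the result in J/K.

ΔS_hot = −Q/T_H = −40600/406 = -100 J/K and ΔS_cold = +Q/T_C = 40600/189 = 214.8 J/K.
ΔS_total = -100 + 214.8 = 115 J/K, positive as the second law requires.

ΔS_total = 115 J/K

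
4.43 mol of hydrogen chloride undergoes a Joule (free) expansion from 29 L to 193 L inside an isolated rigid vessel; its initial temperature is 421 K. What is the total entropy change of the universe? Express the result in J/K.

No heat is exchanged and no work is done, so the ideal-gas temperature stays constant.
Entropy is a state function; using a reversible isothermal path, ΔS_gas = nR ln(V₂/V₁) = 4.43 × 8.314 × ln(193/29) = 69.8 J/K.
The insulated surroundings exchange no heat, so ΔS_surr = 0 and ΔS_universe = ΔS_gas.

ΔS_universe = 69.8 J/K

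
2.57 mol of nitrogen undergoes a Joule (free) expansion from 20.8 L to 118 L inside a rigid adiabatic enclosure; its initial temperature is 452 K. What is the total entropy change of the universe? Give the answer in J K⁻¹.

ΔS_universe = 37.1 J/K

For an ideal gas in free expansion Q = 0 and W = 0, so T is unchanged.
Entropy is a state function; using a reversible isothermal path, ΔS_gas = nR ln(V₂/V₁) = 2.57 × 8.314 × ln(118/20.8) = 37.1 J/K.
The insulated surroundings exchange no heat, so ΔS_surr = 0 and ΔS_universe = ΔS_gas.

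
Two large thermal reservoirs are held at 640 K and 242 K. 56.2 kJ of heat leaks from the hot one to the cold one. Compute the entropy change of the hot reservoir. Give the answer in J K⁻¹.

The hot reservoir loses heat Q, so ΔS_hot = −Q/T_H = −56200/640 = -87.8 J/K.

ΔS_hot = -87.8 J/K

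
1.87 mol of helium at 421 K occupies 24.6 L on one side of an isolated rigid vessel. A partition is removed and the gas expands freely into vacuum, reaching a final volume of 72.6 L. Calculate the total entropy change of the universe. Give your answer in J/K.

For an ideal gas in free expansion Q = 0 and W = 0, so T is unchanged.
Entropy is a state function; using a reversible isothermal path, ΔS_gas = nR ln(V₂/V₁) = 1.87 × 8.314 × ln(72.6/24.6) = 16.8 J/K.
The insulated surroundings exchange no heat, so ΔS_surr = 0 and ΔS_universe = ΔS_gas.

ΔS_universe = 16.8 J/K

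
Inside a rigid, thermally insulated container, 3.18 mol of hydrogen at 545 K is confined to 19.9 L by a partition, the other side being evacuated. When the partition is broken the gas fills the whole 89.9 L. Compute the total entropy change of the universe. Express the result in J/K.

ΔS_universe = 39.9 J/K

For an ideal gas in free expansion Q = 0 and W = 0, so T is unchanged.
Entropy is a state function; using a reversible isothermal path, ΔS_gas = nR ln(V₂/V₁) = 3.18 × 8.314 × ln(89.9/19.9) = 39.9 J/K.
The insulated surroundings exchange no heat, so ΔS_surr = 0 and ΔS_universe = ΔS_gas.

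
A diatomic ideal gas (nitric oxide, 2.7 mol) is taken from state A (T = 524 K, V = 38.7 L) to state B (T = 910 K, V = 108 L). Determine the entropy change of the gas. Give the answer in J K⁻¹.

Entropy is a state function: ΔS = nC_V ln(T₂/T₁) + nR ln(V₂/V₁), with C_V = 5R/2 = 20.79 J mol⁻¹ K⁻¹ for a diatomic ideal gas.
ΔS = 2.7 × [20.79 × ln(910/524) + 8.314 × ln(108/38.7)] = 54 J/K.

ΔS = 54 J/K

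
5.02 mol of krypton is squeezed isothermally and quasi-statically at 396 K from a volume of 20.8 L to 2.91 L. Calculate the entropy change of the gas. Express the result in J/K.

For an isothermal ideal gas ΔS_gas = nR ln(V₂/V₁) = 5.02 × 8.314 × ln(2.91/20.8) = -82.1 J/K.

ΔS_gas = -82.1 J/K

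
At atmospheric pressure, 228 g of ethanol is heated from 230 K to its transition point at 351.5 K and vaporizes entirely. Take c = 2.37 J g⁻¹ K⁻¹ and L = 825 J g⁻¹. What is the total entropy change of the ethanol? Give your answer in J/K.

ΔS = 764 J/K

Warming step: ΔS₁ = m c ln(T_tr/T_i) = 228 × 2.37 × ln(351.5/230) = 229.2 J/K.
Phase change: ΔS₂ = +mL/T_tr = 228 × 825 / 351.5 = 535.1 J/K.
ΔS_total = (229.2) + (535.1) = 764 J/K.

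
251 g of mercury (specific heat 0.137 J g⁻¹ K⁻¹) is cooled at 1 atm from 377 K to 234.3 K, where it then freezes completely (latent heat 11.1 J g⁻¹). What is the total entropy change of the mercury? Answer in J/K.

Cooling step: ΔS₁ = m c ln(T_tr/T_i) = 251 × 0.137 × ln(234.3/377) = -16.36 J/K.
Phase change: ΔS₂ = −mL/T_tr = −251 × 11.1 / 234.3 = -11.89 J/K.
ΔS_total = (-16.36) + (-11.89) = -28.2 J/K.

ΔS = -28.2 J/K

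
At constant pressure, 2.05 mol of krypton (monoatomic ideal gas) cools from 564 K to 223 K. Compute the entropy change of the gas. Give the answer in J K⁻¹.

ΔS = -39.5 J/K

At constant pressure, ΔS = nC_p ln(T₂/T₁) with C_p = 5R/2 = 20.79 J mol⁻¹ K⁻¹.
ΔS = 2.05 × 20.79 × ln(223/564) = -39.5 J/K.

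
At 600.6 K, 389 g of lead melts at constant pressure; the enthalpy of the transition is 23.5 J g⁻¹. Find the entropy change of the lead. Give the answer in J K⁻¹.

Heat absorbed by the substance: Q = mL = 389 × 23.5 = 9141.5 J.
At constant T, ΔS = Q_rev/T = 9141.5 / 600.6 = 15.2 J/K.

ΔS = 15.2 J/K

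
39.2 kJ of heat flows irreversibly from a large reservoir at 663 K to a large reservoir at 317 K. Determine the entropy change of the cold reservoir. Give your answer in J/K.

The cold reservoir gains heat Q, so ΔS_cold = +Q/T_C = 39200/317 = 124 J/K.

ΔS_cold = 124 J/K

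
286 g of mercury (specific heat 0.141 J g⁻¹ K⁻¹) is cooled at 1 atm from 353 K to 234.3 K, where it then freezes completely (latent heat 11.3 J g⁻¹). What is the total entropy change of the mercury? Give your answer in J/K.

Cooling step: ΔS₁ = m c ln(T_tr/T_i) = 286 × 0.141 × ln(234.3/353) = -16.53 J/K.
Phase change: ΔS₂ = −mL/T_tr = −286 × 11.3 / 234.3 = -13.79 J/K.
ΔS_total = (-16.53) + (-13.79) = -30.3 J/K.

ΔS = -30.3 J/K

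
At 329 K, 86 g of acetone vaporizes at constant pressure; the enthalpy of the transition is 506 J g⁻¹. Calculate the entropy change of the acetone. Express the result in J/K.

Heat absorbed by the substance: Q = mL = 86 × 506 = 43516 J.
At constant T, ΔS = Q_rev/T = 43516 / 329 = 132 J/K.

ΔS = 132 J/K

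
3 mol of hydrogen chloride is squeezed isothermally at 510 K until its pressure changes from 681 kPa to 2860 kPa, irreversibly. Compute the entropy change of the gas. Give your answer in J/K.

ΔS_gas = -35.8 J/K

Entropy is a state function, so ΔS_gas depends only on the end states.
For an isothermal ideal gas ΔS_gas = nR ln(P₁/P₂) = 3 × 8.314 × ln(681/2860) = -35.8 J/K.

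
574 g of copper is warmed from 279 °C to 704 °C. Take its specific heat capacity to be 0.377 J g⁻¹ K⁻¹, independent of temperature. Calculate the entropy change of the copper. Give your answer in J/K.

In kelvin: T₁ = 552.15 K, T₂ = 977.15 K. ΔS = ∫dQ_rev/T = m c ln(T₂/T₁) = 574 × 0.377 × ln(977.15/552.15) = 124 J/K.

ΔS = 124 J/K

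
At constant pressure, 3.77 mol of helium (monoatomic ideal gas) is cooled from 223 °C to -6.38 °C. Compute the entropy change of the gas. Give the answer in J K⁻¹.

ΔS = -48.6 J/K

In kelvin: T₁ = 496.15 K, T₂ = 266.77 K. At constant pressure, ΔS = nC_p ln(T₂/T₁) with C_p = 5R/2 = 20.79 J mol⁻¹ K⁻¹.
ΔS = 3.77 × 20.79 × ln(266.77/496.15) = -48.6 J/K.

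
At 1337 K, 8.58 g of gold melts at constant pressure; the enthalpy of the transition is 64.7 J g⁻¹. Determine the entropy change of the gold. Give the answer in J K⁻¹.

Heat absorbed by the substance: Q = mL = 8.58 × 64.7 = 555.126 J.
At constant T, ΔS = Q_rev/T = 555.126 / 1337 = 0.415 J/K.

ΔS = 0.415 J/K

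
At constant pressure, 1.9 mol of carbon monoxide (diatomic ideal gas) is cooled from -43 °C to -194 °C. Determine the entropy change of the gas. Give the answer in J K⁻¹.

In kelvin: T₁ = 230.15 K, T₂ = 79.15 K. At constant pressure, ΔS = nC_p ln(T₂/T₁) with C_p = 7R/2 = 29.1 J mol⁻¹ K⁻¹.
ΔS = 1.9 × 29.1 × ln(79.15/230.15) = -59 J/K.

ΔS = -59 J/K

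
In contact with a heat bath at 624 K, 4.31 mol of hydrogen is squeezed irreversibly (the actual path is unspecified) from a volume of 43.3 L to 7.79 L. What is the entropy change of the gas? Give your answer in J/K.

Entropy is a state function, so ΔS_gas depends only on the end states.
For an isothermal ideal gas ΔS_gas = nR ln(V₂/V₁) = 4.31 × 8.314 × ln(7.79/43.3) = -61.5 J/K.

ΔS_gas = -61.5 J/K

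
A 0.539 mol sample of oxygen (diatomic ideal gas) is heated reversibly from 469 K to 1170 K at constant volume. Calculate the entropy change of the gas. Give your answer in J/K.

At constant volume, ΔS = nC_V ln(T₂/T₁) with C_V = 5R/2 = 20.79 J mol⁻¹ K⁻¹.
ΔS = 0.539 × 20.79 × ln(1170/469) = 10.2 J/K.

ΔS = 10.2 J/K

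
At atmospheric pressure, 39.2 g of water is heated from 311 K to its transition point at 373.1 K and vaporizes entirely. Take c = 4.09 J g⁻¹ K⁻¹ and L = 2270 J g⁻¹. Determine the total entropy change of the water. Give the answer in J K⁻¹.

Warming step: ΔS₁ = m c ln(T_tr/T_i) = 39.2 × 4.09 × ln(373.1/311) = 29.19 J/K.
Phase change: ΔS₂ = +mL/T_tr = 39.2 × 2270 / 373.1 = 238.5 J/K.
ΔS_total = (29.19) + (238.5) = 268 J/K.

ΔS = 268 J/K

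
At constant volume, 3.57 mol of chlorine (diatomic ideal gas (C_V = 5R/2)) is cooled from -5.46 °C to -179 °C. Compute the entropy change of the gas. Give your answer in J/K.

In kelvin: T₁ = 267.69 K, T₂ = 94.15 K. At constant volume, ΔS = nC_V ln(T₂/T₁) with C_V = 5R/2 = 20.79 J mol⁻¹ K⁻¹.
ΔS = 3.57 × 20.79 × ln(94.15/267.69) = -77.5 J/K.

ΔS = -77.5 J/K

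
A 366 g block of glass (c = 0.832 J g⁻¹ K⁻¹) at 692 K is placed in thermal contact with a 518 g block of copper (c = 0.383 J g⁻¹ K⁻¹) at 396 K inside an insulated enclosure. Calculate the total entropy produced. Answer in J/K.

Energy balance: T_f = (m₁c₁T₁ + m₂c₂T₂)/(m₁c₁ + m₂c₂) = 575.23 K.
ΔS₁ = m₁c₁ ln(T_f/T₁) = 304.512 × ln(575.23/692) = -56.28 J/K.
ΔS₂ = m₂c₂ ln(T_f/T₂) = 198.394 × ln(575.23/396) = 74.07 J/K.
ΔS_total = -56.28 + 74.07 = 17.8 J/K.

ΔS_total = 17.8 J/K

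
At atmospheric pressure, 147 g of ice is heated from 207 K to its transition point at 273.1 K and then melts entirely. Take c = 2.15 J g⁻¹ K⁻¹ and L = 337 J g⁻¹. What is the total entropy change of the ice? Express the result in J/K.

ΔS = 269 J/K

Warming step: ΔS₁ = m c ln(T_tr/T_i) = 147 × 2.15 × ln(273.1/207) = 87.58 J/K.
Phase change: ΔS₂ = +mL/T_tr = 147 × 337 / 273.1 = 181.4 J/K.
ΔS_total = (87.58) + (181.4) = 269 J/K.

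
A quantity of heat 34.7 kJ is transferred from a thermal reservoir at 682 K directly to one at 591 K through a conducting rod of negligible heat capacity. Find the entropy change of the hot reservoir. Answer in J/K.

The hot reservoir loses heat Q, so ΔS_hot = −Q/T_H = −34700/682 = -50.9 J/K.

ΔS_hot = -50.9 J/K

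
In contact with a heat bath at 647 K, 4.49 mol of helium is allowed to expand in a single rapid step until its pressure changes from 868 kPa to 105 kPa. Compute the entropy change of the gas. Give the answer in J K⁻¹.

ΔS_gas = 78.8 J/K

Entropy is a state function, so ΔS_gas depends only on the end states.
For an isothermal ideal gas ΔS_gas = nR ln(P₁/P₂) = 4.49 × 8.314 × ln(868/105) = 78.8 J/K.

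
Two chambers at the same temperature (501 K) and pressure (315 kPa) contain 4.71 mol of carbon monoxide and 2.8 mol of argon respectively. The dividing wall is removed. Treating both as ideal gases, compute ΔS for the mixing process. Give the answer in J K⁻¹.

Mole fractions: x_A = 4.71/7.51 = 0.627, x_B = 0.373.
ΔS_mix = −R(n_A ln x_A + n_B ln x_B) = −8.314 × (4.71 ln 0.627 + 2.8 ln 0.373) = 41.2 J/K.

ΔS_mix = 41.2 J/K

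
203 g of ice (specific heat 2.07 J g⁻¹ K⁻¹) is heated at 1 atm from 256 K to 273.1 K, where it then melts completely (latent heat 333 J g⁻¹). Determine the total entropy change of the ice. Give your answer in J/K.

ΔS = 275 J/K

Warming step: ΔS₁ = m c ln(T_tr/T_i) = 203 × 2.07 × ln(273.1/256) = 27.17 J/K.
Phase change: ΔS₂ = +mL/T_tr = 203 × 333 / 273.1 = 247.5 J/K.
ΔS_total = (27.17) + (247.5) = 275 J/K.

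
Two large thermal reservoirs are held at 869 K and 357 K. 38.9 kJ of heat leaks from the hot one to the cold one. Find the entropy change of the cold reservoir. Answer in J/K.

The cold reservoir gains heat Q, so ΔS_cold = +Q/T_C = 38900/357 = 109 J/K.

ΔS_cold = 109 J/K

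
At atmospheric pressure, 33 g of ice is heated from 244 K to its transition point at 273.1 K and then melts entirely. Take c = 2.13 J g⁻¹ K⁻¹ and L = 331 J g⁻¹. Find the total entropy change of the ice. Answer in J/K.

Warming step: ΔS₁ = m c ln(T_tr/T_i) = 33 × 2.13 × ln(273.1/244) = 7.92 J/K.
Phase change: ΔS₂ = +mL/T_tr = 33 × 331 / 273.1 = 40 J/K.
ΔS_total = (7.92) + (40) = 47.9 J/K.

ΔS = 47.9 J/K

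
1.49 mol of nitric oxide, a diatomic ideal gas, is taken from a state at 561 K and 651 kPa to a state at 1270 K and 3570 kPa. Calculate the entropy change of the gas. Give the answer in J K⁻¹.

ΔS = 14.3 J/K

ΔS = nC_p ln(T₂/T₁) − nR ln(P₂/P₁), with C_p = 7R/2 = 29.1 J mol⁻¹ K⁻¹ for a diatomic ideal gas.
ΔS = 1.49 × [29.1 × ln(1270/561) − 8.314 × ln(3570/651)] = 14.3 J/K.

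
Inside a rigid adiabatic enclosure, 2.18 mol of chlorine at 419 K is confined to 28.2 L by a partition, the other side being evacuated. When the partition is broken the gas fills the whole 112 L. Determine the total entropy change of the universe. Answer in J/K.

For an ideal gas in free expansion Q = 0 and W = 0, so T is unchanged.
Entropy is a state function; using a reversible isothermal path, ΔS_gas = nR ln(V₂/V₁) = 2.18 × 8.314 × ln(112/28.2) = 25 J/K.
The insulated surroundings exchange no heat, so ΔS_surr = 0 and ΔS_universe = ΔS_gas.

ΔS_universe = 25 J/K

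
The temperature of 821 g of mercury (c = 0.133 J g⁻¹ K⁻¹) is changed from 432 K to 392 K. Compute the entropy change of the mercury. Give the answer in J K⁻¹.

ΔS = -10.6 J/K

ΔS = ∫dQ_rev/T = m c ln(T₂/T₁) = 821 × 0.133 × ln(392/432) = -10.6 J/K.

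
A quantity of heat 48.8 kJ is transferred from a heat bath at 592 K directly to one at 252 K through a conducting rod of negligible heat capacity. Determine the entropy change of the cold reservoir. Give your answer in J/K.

ΔS_cold = 194 J/K

The cold reservoir gains heat Q, so ΔS_cold = +Q/T_C = 48800/252 = 194 J/K.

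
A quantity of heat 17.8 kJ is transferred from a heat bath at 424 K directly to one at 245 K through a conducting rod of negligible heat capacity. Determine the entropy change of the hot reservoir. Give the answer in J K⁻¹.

The hot reservoir loses heat Q, so ΔS_hot = −Q/T_H = −17800/424 = -42 J/K.

ΔS_hot = -42 J/K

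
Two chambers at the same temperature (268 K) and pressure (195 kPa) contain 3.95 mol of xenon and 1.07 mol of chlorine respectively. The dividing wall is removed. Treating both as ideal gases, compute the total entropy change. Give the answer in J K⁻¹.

Mole fractions: x_A = 3.95/5.02 = 0.787, x_B = 0.213.
ΔS_mix = −R(n_A ln x_A + n_B ln x_B) = −8.314 × (3.95 ln 0.787 + 1.07 ln 0.213) = 21.6 J/K.

ΔS_mix = 21.6 J/K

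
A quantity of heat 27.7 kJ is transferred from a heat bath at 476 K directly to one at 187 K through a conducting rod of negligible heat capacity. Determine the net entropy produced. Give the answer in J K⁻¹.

ΔS_total = 89.9 J/K

ΔS_hot = −Q/T_H = −27700/476 = -58.19 J/K and ΔS_cold = +Q/T_C = 27700/187 = 148.1 J/K.
ΔS_total = -58.19 + 148.1 = 89.9 J/K, positive as the second law requires.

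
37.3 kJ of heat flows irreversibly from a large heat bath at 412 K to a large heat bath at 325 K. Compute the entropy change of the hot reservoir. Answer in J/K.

The hot reservoir loses heat Q, so ΔS_hot = −Q/T_H = −37300/412 = -90.5 J/K.

ΔS_hot = -90.5 J/K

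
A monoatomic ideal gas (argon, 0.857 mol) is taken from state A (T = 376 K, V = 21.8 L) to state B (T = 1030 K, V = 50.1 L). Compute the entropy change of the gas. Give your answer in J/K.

ΔS = 16.7 J/K

Entropy is a state function: ΔS = nC_V ln(T₂/T₁) + nR ln(V₂/V₁), with C_V = 3R/2 = 12.47 J mol⁻¹ K⁻¹ for a monoatomic ideal gas.
ΔS = 0.857 × [12.47 × ln(1030/376) + 8.314 × ln(50.1/21.8)] = 16.7 J/K.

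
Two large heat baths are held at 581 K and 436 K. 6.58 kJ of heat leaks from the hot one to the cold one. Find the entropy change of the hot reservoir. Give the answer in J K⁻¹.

ΔS_hot = -11.3 J/K

The hot reservoir loses heat Q, so ΔS_hot = −Q/T_H = −6580/581 = -11.3 J/K.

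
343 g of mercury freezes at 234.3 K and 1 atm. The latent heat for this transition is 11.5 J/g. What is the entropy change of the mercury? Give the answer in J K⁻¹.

Heat released by the substance: Q = −mL = −343 × 11.5 = −3944.5 J.
At constant T, ΔS = Q_rev/T = −3944.5 / 234.3 = -16.8 J/K.

ΔS = -16.8 J/K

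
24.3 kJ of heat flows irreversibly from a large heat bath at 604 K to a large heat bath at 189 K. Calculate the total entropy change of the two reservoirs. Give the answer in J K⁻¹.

ΔS_total = 88.3 J/K

ΔS_hot = −Q/T_H = −24300/604 = -40.232 J/K and ΔS_cold = +Q/T_C = 24300/189 = 128.57 J/K.
ΔS_total = -40.232 + 128.57 = 88.3 J/K, positive as the second law requires.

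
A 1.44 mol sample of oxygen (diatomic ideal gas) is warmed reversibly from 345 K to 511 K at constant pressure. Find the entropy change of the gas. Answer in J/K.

ΔS = 16.5 J/K

At constant pressure, ΔS = nC_p ln(T₂/T₁) with C_p = 7R/2 = 29.1 J mol⁻¹ K⁻¹.
ΔS = 1.44 × 29.1 × ln(511/345) = 16.5 J/K.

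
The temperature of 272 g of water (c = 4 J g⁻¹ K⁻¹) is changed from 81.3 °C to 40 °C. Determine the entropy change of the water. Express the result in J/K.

ΔS = -135 J/K

In kelvin: T₁ = 354.45 K, T₂ = 313.15 K. ΔS = ∫dQ_rev/T = m c ln(T₂/T₁) = 272 × 4 × ln(313.15/354.45) = -135 J/K.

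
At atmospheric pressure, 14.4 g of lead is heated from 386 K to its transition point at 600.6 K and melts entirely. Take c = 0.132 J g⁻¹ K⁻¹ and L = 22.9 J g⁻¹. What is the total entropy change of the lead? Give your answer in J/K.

ΔS = 1.39 J/K

Warming step: ΔS₁ = m c ln(T_tr/T_i) = 14.4 × 0.132 × ln(600.6/386) = 0.8403 J/K.
Phase change: ΔS₂ = +mL/T_tr = 14.4 × 22.9 / 600.6 = 0.5491 J/K.
ΔS_total = (0.8403) + (0.5491) = 1.39 J/K.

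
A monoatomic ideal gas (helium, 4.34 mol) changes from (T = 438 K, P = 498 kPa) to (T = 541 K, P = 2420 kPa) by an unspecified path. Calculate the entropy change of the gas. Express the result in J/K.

ΔS = nC_p ln(T₂/T₁) − nR ln(P₂/P₁), with C_p = 5R/2 = 20.79 J mol⁻¹ K⁻¹ for a monoatomic ideal gas.
ΔS = 4.34 × [20.79 × ln(541/438) − 8.314 × ln(2420/498)] = -38 J/K.

ΔS = -38 J/K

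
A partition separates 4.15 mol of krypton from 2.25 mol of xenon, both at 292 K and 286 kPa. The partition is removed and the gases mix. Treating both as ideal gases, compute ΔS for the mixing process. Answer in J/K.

Mole fractions: x_A = 4.15/6.4 = 0.648, x_B = 0.352.
ΔS_mix = −R(n_A ln x_A + n_B ln x_B) = −8.314 × (4.15 ln 0.648 + 2.25 ln 0.352) = 34.5 J/K.

ΔS_mix = 34.5 J/K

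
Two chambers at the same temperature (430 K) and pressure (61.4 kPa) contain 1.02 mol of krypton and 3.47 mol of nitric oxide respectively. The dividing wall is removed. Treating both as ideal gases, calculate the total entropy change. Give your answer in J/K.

ΔS_mix = 20 J/K

Mole fractions: x_A = 1.02/4.49 = 0.227, x_B = 0.773.
ΔS_mix = −R(n_A ln x_A + n_B ln x_B) = −8.314 × (1.02 ln 0.227 + 3.47 ln 0.773) = 20 J/K.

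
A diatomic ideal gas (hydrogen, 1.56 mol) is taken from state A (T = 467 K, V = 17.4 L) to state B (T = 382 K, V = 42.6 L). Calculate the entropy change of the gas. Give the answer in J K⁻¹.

Entropy is a state function: ΔS = nC_V ln(T₂/T₁) + nR ln(V₂/V₁), with C_V = 5R/2 = 20.79 J mol⁻¹ K⁻¹ for a diatomic ideal gas.
ΔS = 1.56 × [20.79 × ln(382/467) + 8.314 × ln(42.6/17.4)] = 5.1 J/K.

ΔS = 5.1 J/K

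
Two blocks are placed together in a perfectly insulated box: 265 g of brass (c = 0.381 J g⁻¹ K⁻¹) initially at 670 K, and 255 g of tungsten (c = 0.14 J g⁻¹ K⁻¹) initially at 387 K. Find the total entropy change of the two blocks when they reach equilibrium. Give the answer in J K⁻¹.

Energy balance: T_f = (m₁c₁T₁ + m₂c₂T₂)/(m₁c₁ + m₂c₂) = 596.07 K.
ΔS₁ = m₁c₁ ln(T_f/T₁) = 100.965 × ln(596.07/670) = -11.8 J/K.
ΔS₂ = m₂c₂ ln(T_f/T₂) = 35.7 × ln(596.07/387) = 15.42 J/K.
ΔS_total = -11.8 + 15.42 = 3.62 J/K.

ΔS_total = 3.62 J/K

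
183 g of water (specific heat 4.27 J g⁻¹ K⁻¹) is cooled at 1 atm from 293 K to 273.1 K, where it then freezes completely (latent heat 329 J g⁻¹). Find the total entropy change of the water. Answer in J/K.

ΔS = -275 J/K

Cooling step: ΔS₁ = m c ln(T_tr/T_i) = 183 × 4.27 × ln(273.1/293) = -54.96 J/K.
Phase change: ΔS₂ = −mL/T_tr = −183 × 329 / 273.1 = -220.5 J/K.
ΔS_total = (-54.96) + (-220.5) = -275 J/K.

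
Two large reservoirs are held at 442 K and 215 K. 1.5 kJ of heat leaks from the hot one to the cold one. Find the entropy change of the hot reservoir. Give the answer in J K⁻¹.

ΔS_hot = -3.39 J/K

The hot reservoir loses heat Q, so ΔS_hot = −Q/T_H = −1500/442 = -3.39 J/K.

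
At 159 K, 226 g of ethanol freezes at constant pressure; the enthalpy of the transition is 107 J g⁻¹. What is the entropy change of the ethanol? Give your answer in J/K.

ΔS = -152 J/K

Heat released by the substance: Q = −mL = −226 × 107 = −24182 J.
At constant T, ΔS = Q_rev/T = −24182 / 159 = -152 J/K.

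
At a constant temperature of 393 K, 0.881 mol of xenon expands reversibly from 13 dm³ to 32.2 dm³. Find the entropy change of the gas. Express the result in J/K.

ΔS_gas = 6.64 J/K

For an isothermal ideal gas ΔS_gas = nR ln(V₂/V₁) = 0.881 × 8.314 × ln(32.2/13) = 6.64 J/K.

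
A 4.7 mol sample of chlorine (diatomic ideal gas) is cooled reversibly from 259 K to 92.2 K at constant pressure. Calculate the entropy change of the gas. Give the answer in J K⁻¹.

ΔS = -141 J/K

At constant pressure, ΔS = nC_p ln(T₂/T₁) with C_p = 7R/2 = 29.1 J mol⁻¹ K⁻¹.
ΔS = 4.7 × 29.1 × ln(92.2/259) = -141 J/K.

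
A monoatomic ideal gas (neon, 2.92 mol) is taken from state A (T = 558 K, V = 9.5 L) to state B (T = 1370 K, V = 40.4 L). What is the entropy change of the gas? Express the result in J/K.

ΔS = 67.9 J/K

Entropy is a state function: ΔS = nC_V ln(T₂/T₁) + nR ln(V₂/V₁), with C_V = 3R/2 = 12.47 J mol⁻¹ K⁻¹ for a monoatomic ideal gas.
ΔS = 2.92 × [12.47 × ln(1370/558) + 8.314 × ln(40.4/9.5)] = 67.9 J/K.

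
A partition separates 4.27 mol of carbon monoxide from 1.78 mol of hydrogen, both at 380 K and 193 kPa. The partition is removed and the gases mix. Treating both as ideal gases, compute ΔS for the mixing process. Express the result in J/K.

ΔS_mix = 30.5 J/K

Mole fractions: x_A = 4.27/6.05 = 0.706, x_B = 0.294.
ΔS_mix = −R(n_A ln x_A + n_B ln x_B) = −8.314 × (4.27 ln 0.706 + 1.78 ln 0.294) = 30.5 J/K.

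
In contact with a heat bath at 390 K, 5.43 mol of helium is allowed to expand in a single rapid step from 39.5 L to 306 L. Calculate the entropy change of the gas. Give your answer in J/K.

ΔS_gas = 92.4 J/K

Entropy is a state function, so ΔS_gas depends only on the end states.
For an isothermal ideal gas ΔS_gas = nR ln(V₂/V₁) = 5.43 × 8.314 × ln(306/39.5) = 92.4 J/K.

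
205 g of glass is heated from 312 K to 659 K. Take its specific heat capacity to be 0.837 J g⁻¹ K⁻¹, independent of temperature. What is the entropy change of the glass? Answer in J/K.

ΔS = ∫dQ_rev/T = m c ln(T₂/T₁) = 205 × 0.837 × ln(659/312) = 128 J/K.

ΔS = 128 J/K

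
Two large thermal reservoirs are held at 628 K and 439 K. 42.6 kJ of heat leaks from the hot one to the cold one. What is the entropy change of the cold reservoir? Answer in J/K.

ΔS_cold = 97 J/K

The cold reservoir gains heat Q, so ΔS_cold = +Q/T_C = 42600/439 = 97 J/K.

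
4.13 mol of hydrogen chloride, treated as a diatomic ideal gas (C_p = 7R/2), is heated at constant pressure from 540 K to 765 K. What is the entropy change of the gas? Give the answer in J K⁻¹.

At constant pressure, ΔS = nC_p ln(T₂/T₁) with C_p = 7R/2 = 29.1 J mol⁻¹ K⁻¹.
ΔS = 4.13 × 29.1 × ln(765/540) = 41.9 J/K.

ΔS = 41.9 J/K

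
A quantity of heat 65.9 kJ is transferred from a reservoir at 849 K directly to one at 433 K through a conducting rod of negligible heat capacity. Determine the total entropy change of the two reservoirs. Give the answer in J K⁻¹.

ΔS_hot = −Q/T_H = −65900/849 = -77.62 J/K and ΔS_cold = +Q/T_C = 65900/433 = 152.2 J/K.
ΔS_total = -77.62 + 152.2 = 74.6 J/K, positive as the second law requires.

ΔS_total = 74.6 J/K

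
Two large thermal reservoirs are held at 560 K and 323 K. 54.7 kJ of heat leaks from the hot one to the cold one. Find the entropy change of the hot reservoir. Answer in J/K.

The hot reservoir loses heat Q, so ΔS_hot = −Q/T_H = −54700/560 = -97.7 J/K.

ΔS_hot = -97.7 J/K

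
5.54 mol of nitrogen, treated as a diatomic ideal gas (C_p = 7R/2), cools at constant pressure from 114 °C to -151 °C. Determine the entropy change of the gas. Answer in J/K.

In kelvin: T₁ = 387.15 K, T₂ = 122.15 K. At constant pressure, ΔS = nC_p ln(T₂/T₁) with C_p = 7R/2 = 29.1 J mol⁻¹ K⁻¹.
ΔS = 5.54 × 29.1 × ln(122.15/387.15) = -186 J/K.

ΔS = -186 J/K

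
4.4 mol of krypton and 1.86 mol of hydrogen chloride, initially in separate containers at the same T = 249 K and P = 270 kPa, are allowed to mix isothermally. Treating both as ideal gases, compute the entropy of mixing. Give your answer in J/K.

Mole fractions: x_A = 4.4/6.26 = 0.703, x_B = 0.297.
ΔS_mix = −R(n_A ln x_A + n_B ln x_B) = −8.314 × (4.4 ln 0.703 + 1.86 ln 0.297) = 31.7 J/K.

ΔS_mix = 31.7 J/K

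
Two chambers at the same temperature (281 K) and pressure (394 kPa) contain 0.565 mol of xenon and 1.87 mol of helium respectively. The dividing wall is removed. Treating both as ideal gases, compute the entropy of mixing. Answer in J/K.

Mole fractions: x_A = 0.565/2.44 = 0.232, x_B = 0.768.
ΔS_mix = −R(n_A ln x_A + n_B ln x_B) = −8.314 × (0.565 ln 0.232 + 1.87 ln 0.768) = 11 J/K.

ΔS_mix = 11 J/K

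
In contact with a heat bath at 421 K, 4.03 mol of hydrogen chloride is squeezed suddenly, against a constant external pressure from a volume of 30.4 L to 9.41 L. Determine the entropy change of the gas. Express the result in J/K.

ΔS_gas = -39.3 J/K

Entropy is a state function, so ΔS_gas depends only on the end states.
For an isothermal ideal gas ΔS_gas = nR ln(V₂/V₁) = 4.03 × 8.314 × ln(9.41/30.4) = -39.3 J/K.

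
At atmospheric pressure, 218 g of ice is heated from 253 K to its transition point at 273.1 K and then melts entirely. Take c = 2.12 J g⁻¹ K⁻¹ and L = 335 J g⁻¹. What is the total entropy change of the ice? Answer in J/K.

Warming step: ΔS₁ = m c ln(T_tr/T_i) = 218 × 2.12 × ln(273.1/253) = 35.33 J/K.
Phase change: ΔS₂ = +mL/T_tr = 218 × 335 / 273.1 = 267.4 J/K.
ΔS_total = (35.33) + (267.4) = 303 J/K.

ΔS = 303 J/K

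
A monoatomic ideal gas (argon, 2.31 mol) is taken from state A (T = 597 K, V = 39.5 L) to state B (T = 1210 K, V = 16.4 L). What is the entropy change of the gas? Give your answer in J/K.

ΔS = 3.47 J/K

Entropy is a state function: ΔS = nC_V ln(T₂/T₁) + nR ln(V₂/V₁), with C_V = 3R/2 = 12.47 J mol⁻¹ K⁻¹ for a monoatomic ideal gas.
ΔS = 2.31 × [12.47 × ln(1210/597) + 8.314 × ln(16.4/39.5)] = 3.47 J/K.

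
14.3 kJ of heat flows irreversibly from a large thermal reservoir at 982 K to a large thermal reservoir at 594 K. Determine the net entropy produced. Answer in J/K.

ΔS_total = 9.51 J/K

ΔS_hot = −Q/T_H = −14300/982 = -14.56 J/K and ΔS_cold = +Q/T_C = 14300/594 = 24.07 J/K.
ΔS_total = -14.56 + 24.07 = 9.51 J/K, positive as the second law requires.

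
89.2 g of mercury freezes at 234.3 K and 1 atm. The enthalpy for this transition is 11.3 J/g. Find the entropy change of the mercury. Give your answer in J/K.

ΔS = -4.3 J/K

Heat released by the substance: Q = −mL = −89.2 × 11.3 = −1007.96 J.
At constant T, ΔS = Q_rev/T = −1007.96 / 234.3 = -4.3 J/K.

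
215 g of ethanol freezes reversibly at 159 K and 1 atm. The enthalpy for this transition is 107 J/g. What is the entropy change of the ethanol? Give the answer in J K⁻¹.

ΔS = -145 J/K

Heat released by the substance: Q = −mL = −215 × 107 = −23005 J.
At constant T, ΔS = Q_rev/T = −23005 / 159 = -145 J/K.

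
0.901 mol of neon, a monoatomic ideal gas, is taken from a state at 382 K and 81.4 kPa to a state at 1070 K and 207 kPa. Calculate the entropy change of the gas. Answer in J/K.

ΔS = nC_p ln(T₂/T₁) − nR ln(P₂/P₁), with C_p = 5R/2 = 20.79 J mol⁻¹ K⁻¹ for a monoatomic ideal gas.
ΔS = 0.901 × [20.79 × ln(1070/382) − 8.314 × ln(207/81.4)] = 12.3 J/K.

ΔS = 12.3 J/K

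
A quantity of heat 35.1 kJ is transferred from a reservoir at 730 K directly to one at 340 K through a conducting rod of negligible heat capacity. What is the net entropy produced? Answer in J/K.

ΔS_total = 55.2 J/K

ΔS_hot = −Q/T_H = −35100/730 = -48.082 J/K and ΔS_cold = +Q/T_C = 35100/340 = 103.24 J/K.
ΔS_total = -48.082 + 103.24 = 55.2 J/K, positive as the second law requires.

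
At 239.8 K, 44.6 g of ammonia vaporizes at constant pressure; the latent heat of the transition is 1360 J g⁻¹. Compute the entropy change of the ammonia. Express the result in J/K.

Heat absorbed by the substance: Q = mL = 44.6 × 1360 = 60656 J.
At constant T, ΔS = Q_rev/T = 60656 / 239.8 = 253 J/K.

ΔS = 253 J/K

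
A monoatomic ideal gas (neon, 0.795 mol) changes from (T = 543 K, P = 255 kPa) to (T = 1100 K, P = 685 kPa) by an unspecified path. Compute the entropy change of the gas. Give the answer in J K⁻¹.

ΔS = 5.13 J/K

ΔS = nC_p ln(T₂/T₁) − nR ln(P₂/P₁), with C_p = 5R/2 = 20.79 J mol⁻¹ K⁻¹ for a monoatomic ideal gas.
ΔS = 0.795 × [20.79 × ln(1100/543) − 8.314 × ln(685/255)] = 5.13 J/K.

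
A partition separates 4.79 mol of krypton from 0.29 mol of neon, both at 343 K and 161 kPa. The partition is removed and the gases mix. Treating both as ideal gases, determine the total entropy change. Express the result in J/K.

ΔS_mix = 9.24 J/K

Mole fractions: x_A = 4.79/5.08 = 0.943, x_B = 0.0571.
ΔS_mix = −R(n_A ln x_A + n_B ln x_B) = −8.314 × (4.79 ln 0.943 + 0.29 ln 0.0571) = 9.24 J/K.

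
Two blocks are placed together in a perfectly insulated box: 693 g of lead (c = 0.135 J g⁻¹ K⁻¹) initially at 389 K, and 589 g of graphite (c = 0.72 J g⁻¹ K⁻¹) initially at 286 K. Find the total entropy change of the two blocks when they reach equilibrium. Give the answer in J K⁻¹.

Energy balance: T_f = (m₁c₁T₁ + m₂c₂T₂)/(m₁c₁ + m₂c₂) = 304.62 K.
ΔS₁ = m₁c₁ ln(T_f/T₁) = 93.555 × ln(304.62/389) = -22.877 J/K.
ΔS₂ = m₂c₂ ln(T_f/T₂) = 424.08 × ln(304.62/286) = 26.742 J/K.
ΔS_total = -22.877 + 26.742 = 3.87 J/K.

ΔS_total = 3.87 J/K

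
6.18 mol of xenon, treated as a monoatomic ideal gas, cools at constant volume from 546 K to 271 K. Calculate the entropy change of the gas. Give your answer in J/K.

At constant volume, ΔS = nC_V ln(T₂/T₁) with C_V = 3R/2 = 12.47 J mol⁻¹ K⁻¹.
ΔS = 6.18 × 12.47 × ln(271/546) = -54 J/K.

ΔS = -54 J/K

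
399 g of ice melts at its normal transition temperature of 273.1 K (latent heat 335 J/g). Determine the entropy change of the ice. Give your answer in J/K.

ΔS = 489 J/K

Heat absorbed by the substance: Q = mL = 399 × 335 = 133665 J.
At constant T, ΔS = Q_rev/T = 133665 / 273.1 = 489 J/K.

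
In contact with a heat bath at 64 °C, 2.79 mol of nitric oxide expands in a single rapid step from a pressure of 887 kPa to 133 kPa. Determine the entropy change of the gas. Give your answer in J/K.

Entropy is a state function, so ΔS_gas depends only on the end states.
For an isothermal ideal gas ΔS_gas = nR ln(P₁/P₂) = 2.79 × 8.314 × ln(887/133) = 44 J/K.

ΔS_gas = 44 J/K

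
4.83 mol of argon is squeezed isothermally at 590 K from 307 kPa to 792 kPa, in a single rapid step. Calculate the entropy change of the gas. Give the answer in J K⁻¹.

ΔS_gas = -38.1 J/K

Entropy is a state function, so ΔS_gas depends only on the end states.
For an isothermal ideal gas ΔS_gas = nR ln(P₁/P₂) = 4.83 × 8.314 × ln(307/792) = -38.1 J/K.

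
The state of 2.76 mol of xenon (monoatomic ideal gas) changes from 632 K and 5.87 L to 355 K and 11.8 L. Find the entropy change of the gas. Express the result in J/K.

Entropy is a state function: ΔS = nC_V ln(T₂/T₁) + nR ln(V₂/V₁), with C_V = 3R/2 = 12.47 J mol⁻¹ K⁻¹ for a monoatomic ideal gas.
ΔS = 2.76 × [12.47 × ln(355/632) + 8.314 × ln(11.8/5.87)] = -3.83 J/K.

ΔS = -3.83 J/K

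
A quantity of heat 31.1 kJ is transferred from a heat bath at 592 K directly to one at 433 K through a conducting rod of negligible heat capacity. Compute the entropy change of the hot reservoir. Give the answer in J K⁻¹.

ΔS_hot = -52.5 J/K

The hot reservoir loses heat Q, so ΔS_hot = −Q/T_H = −31100/592 = -52.5 J/K.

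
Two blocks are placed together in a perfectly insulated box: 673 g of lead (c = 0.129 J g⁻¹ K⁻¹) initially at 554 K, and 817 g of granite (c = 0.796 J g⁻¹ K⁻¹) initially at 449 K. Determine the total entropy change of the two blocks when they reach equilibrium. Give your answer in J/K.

Energy balance: T_f = (m₁c₁T₁ + m₂c₂T₂)/(m₁c₁ + m₂c₂) = 461.37 K.
ΔS₁ = m₁c₁ ln(T_f/T₁) = 86.817 × ln(461.37/554) = -15.89 J/K.
ΔS₂ = m₂c₂ ln(T_f/T₂) = 650.332 × ln(461.37/449) = 17.67 J/K.
ΔS_total = -15.89 + 17.67 = 1.78 J/K.

ΔS_total = 1.78 J/K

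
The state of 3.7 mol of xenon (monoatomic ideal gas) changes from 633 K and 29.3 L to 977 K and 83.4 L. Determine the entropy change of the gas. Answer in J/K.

ΔS = 52.2 J/K

Entropy is a state function: ΔS = nC_V ln(T₂/T₁) + nR ln(V₂/V₁), with C_V = 3R/2 = 12.47 J mol⁻¹ K⁻¹ for a monoatomic ideal gas.
ΔS = 3.7 × [12.47 × ln(977/633) + 8.314 × ln(83.4/29.3)] = 52.2 J/K.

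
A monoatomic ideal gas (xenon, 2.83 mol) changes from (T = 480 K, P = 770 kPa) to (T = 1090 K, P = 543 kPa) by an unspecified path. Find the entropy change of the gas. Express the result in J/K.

ΔS = nC_p ln(T₂/T₁) − nR ln(P₂/P₁), with C_p = 5R/2 = 20.79 J mol⁻¹ K⁻¹ for a monoatomic ideal gas.
ΔS = 2.83 × [20.79 × ln(1090/480) − 8.314 × ln(543/770)] = 56.5 J/K.

ΔS = 56.5 J/K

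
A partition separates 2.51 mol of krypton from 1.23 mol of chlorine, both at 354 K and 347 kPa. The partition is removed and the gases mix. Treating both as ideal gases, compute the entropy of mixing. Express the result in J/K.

ΔS_mix = 19.7 J/K

Mole fractions: x_A = 2.51/3.74 = 0.671, x_B = 0.329.
ΔS_mix = −R(n_A ln x_A + n_B ln x_B) = −8.314 × (2.51 ln 0.671 + 1.23 ln 0.329) = 19.7 J/K.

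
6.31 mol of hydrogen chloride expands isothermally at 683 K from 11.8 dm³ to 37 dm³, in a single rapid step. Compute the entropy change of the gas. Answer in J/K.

ΔS_gas = 60 J/K

Entropy is a state function, so ΔS_gas depends only on the end states.
For an isothermal ideal gas ΔS_gas = nR ln(V₂/V₁) = 6.31 × 8.314 × ln(37/11.8) = 60 J/K.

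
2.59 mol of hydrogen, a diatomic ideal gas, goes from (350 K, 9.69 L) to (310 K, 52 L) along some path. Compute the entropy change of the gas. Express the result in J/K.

ΔS = 29.6 J/K

Entropy is a state function: ΔS = nC_V ln(T₂/T₁) + nR ln(V₂/V₁), with C_V = 5R/2 = 20.79 J mol⁻¹ K⁻¹ for a diatomic ideal gas.
ΔS = 2.59 × [20.79 × ln(310/350) + 8.314 × ln(52/9.69)] = 29.6 J/K.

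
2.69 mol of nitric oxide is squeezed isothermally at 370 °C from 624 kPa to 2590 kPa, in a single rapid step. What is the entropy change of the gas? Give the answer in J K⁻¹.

ΔS_gas = -31.8 J/K

Entropy is a state function, so ΔS_gas depends only on the end states.
For an isothermal ideal gas ΔS_gas = nR ln(P₁/P₂) = 2.69 × 8.314 × ln(624/2590) = -31.8 J/K.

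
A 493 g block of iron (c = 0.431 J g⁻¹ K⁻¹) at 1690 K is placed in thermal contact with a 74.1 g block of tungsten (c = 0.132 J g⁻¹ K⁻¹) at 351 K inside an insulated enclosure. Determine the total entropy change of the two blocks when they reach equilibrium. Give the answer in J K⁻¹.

Energy balance: T_f = (m₁c₁T₁ + m₂c₂T₂)/(m₁c₁ + m₂c₂) = 1631.1 K.
ΔS₁ = m₁c₁ ln(T_f/T₁) = 212.483 × ln(1631.1/1690) = -7.541 J/K.
ΔS₂ = m₂c₂ ln(T_f/T₂) = 9.7812 × ln(1631.1/351) = 15.03 J/K.
ΔS_total = -7.541 + 15.03 = 7.49 J/K.

ΔS_total = 7.49 J/K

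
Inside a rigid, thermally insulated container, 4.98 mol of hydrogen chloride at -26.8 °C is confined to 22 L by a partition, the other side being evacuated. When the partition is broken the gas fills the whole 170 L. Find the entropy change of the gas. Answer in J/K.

For an ideal gas in free expansion Q = 0 and W = 0, so T is unchanged.
Entropy is a state function; using a reversible isothermal path, ΔS_gas = nR ln(V₂/V₁) = 4.98 × 8.314 × ln(170/22) = 84.7 J/K.

ΔS_gas = 84.7 J/K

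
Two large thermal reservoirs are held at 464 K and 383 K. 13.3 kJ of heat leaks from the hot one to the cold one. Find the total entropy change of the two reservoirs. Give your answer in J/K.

ΔS_total = 6.06 J/K

ΔS_hot = −Q/T_H = −13300/464 = -28.664 J/K and ΔS_cold = +Q/T_C = 13300/383 = 34.726 J/K.
ΔS_total = -28.664 + 34.726 = 6.06 J/K, positive as the second law requires.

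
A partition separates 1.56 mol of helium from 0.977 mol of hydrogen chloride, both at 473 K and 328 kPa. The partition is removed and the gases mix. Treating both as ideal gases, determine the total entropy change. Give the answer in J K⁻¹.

ΔS_mix = 14.1 J/K

Mole fractions: x_A = 1.56/2.54 = 0.615, x_B = 0.385.
ΔS_mix = −R(n_A ln x_A + n_B ln x_B) = −8.314 × (1.56 ln 0.615 + 0.977 ln 0.385) = 14.1 J/K.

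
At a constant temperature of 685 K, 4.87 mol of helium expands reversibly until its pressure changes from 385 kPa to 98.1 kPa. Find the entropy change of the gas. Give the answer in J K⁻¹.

For an isothermal ideal gas ΔS_gas = nR ln(P₁/P₂) = 4.87 × 8.314 × ln(385/98.1) = 55.4 J/K.

ΔS_gas = 55.4 J/K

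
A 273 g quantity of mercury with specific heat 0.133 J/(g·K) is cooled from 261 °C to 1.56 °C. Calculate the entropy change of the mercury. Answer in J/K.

In kelvin: T₁ = 534.15 K, T₂ = 274.71 K. ΔS = ∫dQ_rev/T = m c ln(T₂/T₁) = 273 × 0.133 × ln(274.71/534.15) = -24.1 J/K.

ΔS = -24.1 J/K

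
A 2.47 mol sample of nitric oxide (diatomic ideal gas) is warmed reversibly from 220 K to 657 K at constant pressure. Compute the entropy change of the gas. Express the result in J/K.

ΔS = 78.6 J/K

At constant pressure, ΔS = nC_p ln(T₂/T₁) with C_p = 7R/2 = 29.1 J mol⁻¹ K⁻¹.
ΔS = 2.47 × 29.1 × ln(657/220) = 78.6 J/K.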